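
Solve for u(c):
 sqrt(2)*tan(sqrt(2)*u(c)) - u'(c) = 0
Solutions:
 u(c) = sqrt(2)*(pi - asin(C1*exp(2*c)))/2
 u(c) = sqrt(2)*asin(C1*exp(2*c))/2


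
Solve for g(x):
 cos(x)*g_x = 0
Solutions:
 g(x) = C1


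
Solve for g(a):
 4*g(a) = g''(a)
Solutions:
 g(a) = C1*exp(-2*a) + C2*exp(2*a)


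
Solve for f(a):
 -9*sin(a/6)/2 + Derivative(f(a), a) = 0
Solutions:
 f(a) = C1 - 27*cos(a/6)


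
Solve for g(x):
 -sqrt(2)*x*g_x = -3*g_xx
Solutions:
 g(x) = C1 + C2*erfi(2^(3/4)*sqrt(3)*x/6)


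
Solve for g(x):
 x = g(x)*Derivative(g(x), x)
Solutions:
 g(x) = -sqrt(C1 + x^2)
 g(x) = sqrt(C1 + x^2)


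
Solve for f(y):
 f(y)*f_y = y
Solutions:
 f(y) = -sqrt(C1 + y^2)
 f(y) = sqrt(C1 + y^2)


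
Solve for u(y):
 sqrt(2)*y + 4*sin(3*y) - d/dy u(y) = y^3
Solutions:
 u(y) = C1 - y^4/4 + sqrt(2)*y^2/2 - 4*cos(3*y)/3


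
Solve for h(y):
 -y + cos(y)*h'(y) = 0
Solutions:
 h(y) = C1 + Integral(y/cos(y), y)


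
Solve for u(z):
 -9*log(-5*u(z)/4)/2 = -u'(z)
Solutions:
 -2*Integral(1/(log(-_y) - 2*log(2) + log(5)), (_y, u(z)))/9 = C1 - z


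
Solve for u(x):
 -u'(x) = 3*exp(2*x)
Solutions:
 u(x) = C1 - 3*exp(2*x)/2


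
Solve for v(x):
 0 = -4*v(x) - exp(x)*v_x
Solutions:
 v(x) = C1*exp(4*exp(-x))


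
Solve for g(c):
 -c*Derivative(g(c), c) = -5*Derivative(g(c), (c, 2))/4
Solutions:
 g(c) = C1 + C2*erfi(sqrt(10)*c/5)


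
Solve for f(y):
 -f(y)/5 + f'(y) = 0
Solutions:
 f(y) = C1*exp(y/5)


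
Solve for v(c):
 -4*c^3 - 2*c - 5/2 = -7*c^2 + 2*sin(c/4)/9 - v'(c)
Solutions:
 v(c) = C1 + c^4 - 7*c^3/3 + c^2 + 5*c/2 - 8*cos(c/4)/9


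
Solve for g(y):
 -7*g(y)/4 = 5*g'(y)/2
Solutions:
 g(y) = C1*exp(-7*y/10)


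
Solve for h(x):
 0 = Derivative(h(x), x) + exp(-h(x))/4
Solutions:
 h(x) = log(C1 - x/4)


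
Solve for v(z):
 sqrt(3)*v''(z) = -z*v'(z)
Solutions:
 v(z) = C1 + C2*erf(sqrt(2)*3^(3/4)*z/6)


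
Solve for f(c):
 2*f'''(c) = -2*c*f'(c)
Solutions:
 f(c) = C1 + Integral(C2*airyai(-c) + C3*airybi(-c), c)


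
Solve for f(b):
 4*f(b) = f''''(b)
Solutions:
 f(b) = C1*exp(-sqrt(2)*b) + C2*exp(sqrt(2)*b) + C3*sin(sqrt(2)*b) + C4*cos(sqrt(2)*b)


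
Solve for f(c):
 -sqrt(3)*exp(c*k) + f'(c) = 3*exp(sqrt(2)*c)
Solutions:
 f(c) = C1 + 3*sqrt(2)*exp(sqrt(2)*c)/2 + sqrt(3)*exp(c*k)/k


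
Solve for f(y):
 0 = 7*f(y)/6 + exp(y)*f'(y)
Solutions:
 f(y) = C1*exp(7*exp(-y)/6)


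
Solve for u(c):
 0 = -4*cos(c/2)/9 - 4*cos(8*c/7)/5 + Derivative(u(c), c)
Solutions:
 u(c) = C1 + 8*sin(c/2)/9 + 7*sin(8*c/7)/10


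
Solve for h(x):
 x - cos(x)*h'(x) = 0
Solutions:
 h(x) = C1 + Integral(x/cos(x), x)


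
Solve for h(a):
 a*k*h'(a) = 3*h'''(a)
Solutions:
 h(a) = C1 + Integral(C2*airyai(3^(2/3)*a*k^(1/3)/3) + C3*airybi(3^(2/3)*a*k^(1/3)/3), a)


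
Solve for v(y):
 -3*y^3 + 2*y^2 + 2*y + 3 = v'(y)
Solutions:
 v(y) = C1 - 3*y^4/4 + 2*y^3/3 + y^2 + 3*y


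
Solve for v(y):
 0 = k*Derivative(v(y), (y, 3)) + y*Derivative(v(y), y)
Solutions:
 v(y) = C1 + Integral(C2*airyai(y*(-1/k)^(1/3)) + C3*airybi(y*(-1/k)^(1/3)), y)


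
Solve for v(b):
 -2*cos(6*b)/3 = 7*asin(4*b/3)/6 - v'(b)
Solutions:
 v(b) = C1 + 7*b*asin(4*b/3)/6 + 7*sqrt(9 - 16*b^2)/24 + sin(6*b)/9


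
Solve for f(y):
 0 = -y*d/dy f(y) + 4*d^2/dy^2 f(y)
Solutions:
 f(y) = C1 + C2*erfi(sqrt(2)*y/4)


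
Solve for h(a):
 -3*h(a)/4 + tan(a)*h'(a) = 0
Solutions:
 h(a) = C1*sin(a)^(3/4)


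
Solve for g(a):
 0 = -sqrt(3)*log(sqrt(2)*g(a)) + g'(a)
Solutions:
 -2*sqrt(3)*Integral(1/(2*log(_y) + log(2)), (_y, g(a)))/3 = C1 - a


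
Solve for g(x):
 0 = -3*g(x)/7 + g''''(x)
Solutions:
 g(x) = C1*exp(-3^(1/4)*7^(3/4)*x/7) + C2*exp(3^(1/4)*7^(3/4)*x/7) + C3*sin(3^(1/4)*7^(3/4)*x/7) + C4*cos(3^(1/4)*7^(3/4)*x/7)


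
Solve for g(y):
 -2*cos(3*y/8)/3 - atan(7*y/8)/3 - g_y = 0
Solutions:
 g(y) = C1 - y*atan(7*y/8)/3 + 4*log(49*y^2 + 64)/21 - 16*sin(3*y/8)/9


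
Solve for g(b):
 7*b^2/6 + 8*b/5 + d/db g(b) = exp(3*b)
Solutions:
 g(b) = C1 - 7*b^3/18 - 4*b^2/5 + exp(3*b)/3


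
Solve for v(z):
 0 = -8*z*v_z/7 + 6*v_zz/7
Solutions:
 v(z) = C1 + C2*erfi(sqrt(6)*z/3)


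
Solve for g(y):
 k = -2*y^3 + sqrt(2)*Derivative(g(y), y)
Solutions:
 g(y) = C1 + sqrt(2)*k*y/2 + sqrt(2)*y^4/4


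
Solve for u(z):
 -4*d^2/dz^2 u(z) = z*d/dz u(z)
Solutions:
 u(z) = C1 + C2*erf(sqrt(2)*z/4)


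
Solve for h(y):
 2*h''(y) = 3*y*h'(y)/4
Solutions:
 h(y) = C1 + C2*erfi(sqrt(3)*y/4)


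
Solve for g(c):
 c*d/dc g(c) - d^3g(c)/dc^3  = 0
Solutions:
 g(c) = C1 + Integral(C2*airyai(c) + C3*airybi(c), c)


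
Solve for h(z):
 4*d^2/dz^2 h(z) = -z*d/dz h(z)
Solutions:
 h(z) = C1 + C2*erf(sqrt(2)*z/4)


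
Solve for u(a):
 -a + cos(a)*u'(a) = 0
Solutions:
 u(a) = C1 + Integral(a/cos(a), a)


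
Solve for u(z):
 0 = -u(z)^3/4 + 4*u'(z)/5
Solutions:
 u(z) = -2*sqrt(2)*sqrt(-1/(C1 + 5*z))
 u(z) = 2*sqrt(2)*sqrt(-1/(C1 + 5*z))


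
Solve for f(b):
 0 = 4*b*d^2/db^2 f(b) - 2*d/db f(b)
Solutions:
 f(b) = C1 + C2*b^(3/2)


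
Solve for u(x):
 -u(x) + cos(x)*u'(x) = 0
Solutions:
 u(x) = C1*sqrt(sin(x) + 1)/sqrt(sin(x) - 1)


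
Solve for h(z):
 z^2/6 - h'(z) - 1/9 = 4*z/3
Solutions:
 h(z) = C1 + z^3/18 - 2*z^2/3 - z/9


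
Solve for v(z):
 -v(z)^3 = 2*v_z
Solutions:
 v(z) = -sqrt(-1/(C1 - z))
 v(z) = sqrt(-1/(C1 - z))


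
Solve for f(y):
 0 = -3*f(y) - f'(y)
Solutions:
 f(y) = C1*exp(-3*y)


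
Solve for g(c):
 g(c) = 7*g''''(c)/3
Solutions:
 g(c) = C1*exp(-3^(1/4)*7^(3/4)*c/7) + C2*exp(3^(1/4)*7^(3/4)*c/7) + C3*sin(3^(1/4)*7^(3/4)*c/7) + C4*cos(3^(1/4)*7^(3/4)*c/7)


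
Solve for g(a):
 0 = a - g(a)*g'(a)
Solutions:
 g(a) = -sqrt(C1 + a^2)
 g(a) = sqrt(C1 + a^2)


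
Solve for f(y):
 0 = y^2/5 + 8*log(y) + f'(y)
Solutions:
 f(y) = C1 - y^3/15 - 8*y*log(y) + 8*y


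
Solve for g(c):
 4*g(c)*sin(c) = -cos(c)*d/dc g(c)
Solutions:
 g(c) = C1*cos(c)^4


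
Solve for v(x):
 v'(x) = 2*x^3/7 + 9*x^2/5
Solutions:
 v(x) = C1 + x^4/14 + 3*x^3/5


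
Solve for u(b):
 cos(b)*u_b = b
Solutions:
 u(b) = C1 + Integral(b/cos(b), b)


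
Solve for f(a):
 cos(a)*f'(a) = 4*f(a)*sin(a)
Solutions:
 f(a) = C1/cos(a)^4


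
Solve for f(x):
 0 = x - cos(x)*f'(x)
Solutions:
 f(x) = C1 + Integral(x/cos(x), x)


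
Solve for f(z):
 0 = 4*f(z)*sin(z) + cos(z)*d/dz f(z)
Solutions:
 f(z) = C1*cos(z)^4


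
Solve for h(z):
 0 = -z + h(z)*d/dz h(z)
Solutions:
 h(z) = -sqrt(C1 + z^2)
 h(z) = sqrt(C1 + z^2)


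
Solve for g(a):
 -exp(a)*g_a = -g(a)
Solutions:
 g(a) = C1*exp(-exp(-a))


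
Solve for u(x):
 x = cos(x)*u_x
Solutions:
 u(x) = C1 + Integral(x/cos(x), x)


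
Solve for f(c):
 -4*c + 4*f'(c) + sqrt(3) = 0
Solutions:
 f(c) = C1 + c^2/2 - sqrt(3)*c/4


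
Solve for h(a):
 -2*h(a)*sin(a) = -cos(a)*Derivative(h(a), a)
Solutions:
 h(a) = C1/cos(a)^2


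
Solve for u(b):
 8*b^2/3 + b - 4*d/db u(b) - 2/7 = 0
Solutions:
 u(b) = C1 + 2*b^3/9 + b^2/8 - b/14


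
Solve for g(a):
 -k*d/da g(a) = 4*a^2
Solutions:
 g(a) = C1 - 4*a^3/(3*k)


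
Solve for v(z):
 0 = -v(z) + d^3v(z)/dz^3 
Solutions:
 v(z) = C3*exp(z) + (C1*sin(sqrt(3)*z/2) + C2*cos(sqrt(3)*z/2))*exp(-z/2)


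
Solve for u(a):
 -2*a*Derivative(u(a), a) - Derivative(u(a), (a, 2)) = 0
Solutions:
 u(a) = C1 + C2*erf(a)


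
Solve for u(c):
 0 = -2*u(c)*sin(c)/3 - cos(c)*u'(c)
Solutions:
 u(c) = C1*cos(c)^(2/3)


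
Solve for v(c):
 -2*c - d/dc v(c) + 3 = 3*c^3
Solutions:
 v(c) = C1 - 3*c^4/4 - c^2 + 3*c


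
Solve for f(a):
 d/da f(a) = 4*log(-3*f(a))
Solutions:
 -Integral(1/(log(-_y) + log(3)), (_y, f(a)))/4 = C1 - a


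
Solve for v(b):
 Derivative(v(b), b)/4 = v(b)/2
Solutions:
 v(b) = C1*exp(2*b)


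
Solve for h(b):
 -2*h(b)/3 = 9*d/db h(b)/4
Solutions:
 h(b) = C1*exp(-8*b/27)


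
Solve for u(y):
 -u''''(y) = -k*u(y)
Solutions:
 u(y) = C1*exp(-k^(1/4)*y) + C2*exp(k^(1/4)*y) + C3*exp(-I*k^(1/4)*y) + C4*exp(I*k^(1/4)*y)


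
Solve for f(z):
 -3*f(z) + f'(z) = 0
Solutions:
 f(z) = C1*exp(3*z)


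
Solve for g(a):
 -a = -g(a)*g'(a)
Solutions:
 g(a) = -sqrt(C1 + a^2)
 g(a) = sqrt(C1 + a^2)


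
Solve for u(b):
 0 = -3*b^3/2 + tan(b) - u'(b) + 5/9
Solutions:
 u(b) = C1 - 3*b^4/8 + 5*b/9 - log(cos(b))


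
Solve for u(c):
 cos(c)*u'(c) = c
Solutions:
 u(c) = C1 + Integral(c/cos(c), c)


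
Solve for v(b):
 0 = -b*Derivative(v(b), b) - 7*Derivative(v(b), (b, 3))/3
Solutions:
 v(b) = C1 + Integral(C2*airyai(-3^(1/3)*7^(2/3)*b/7) + C3*airybi(-3^(1/3)*7^(2/3)*b/7), b)


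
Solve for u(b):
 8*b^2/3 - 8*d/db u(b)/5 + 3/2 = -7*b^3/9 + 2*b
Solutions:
 u(b) = C1 + 35*b^4/288 + 5*b^3/9 - 5*b^2/8 + 15*b/16


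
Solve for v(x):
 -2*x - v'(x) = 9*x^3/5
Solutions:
 v(x) = C1 - 9*x^4/20 - x^2


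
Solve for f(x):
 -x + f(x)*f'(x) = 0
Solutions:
 f(x) = -sqrt(C1 + x^2)
 f(x) = sqrt(C1 + x^2)


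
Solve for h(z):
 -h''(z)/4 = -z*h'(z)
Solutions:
 h(z) = C1 + C2*erfi(sqrt(2)*z)


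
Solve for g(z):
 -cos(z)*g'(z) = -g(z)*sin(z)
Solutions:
 g(z) = C1/cos(z)


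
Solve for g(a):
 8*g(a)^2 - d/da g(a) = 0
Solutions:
 g(a) = -1/(C1 + 8*a)


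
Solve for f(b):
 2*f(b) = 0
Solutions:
 f(b) = 0


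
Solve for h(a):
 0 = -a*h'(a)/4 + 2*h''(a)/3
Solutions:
 h(a) = C1 + C2*erfi(sqrt(3)*a/4)


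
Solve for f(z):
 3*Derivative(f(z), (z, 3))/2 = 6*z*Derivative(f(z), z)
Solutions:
 f(z) = C1 + Integral(C2*airyai(2^(2/3)*z) + C3*airybi(2^(2/3)*z), z)


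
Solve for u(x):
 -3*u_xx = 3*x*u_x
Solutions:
 u(x) = C1 + C2*erf(sqrt(2)*x/2)


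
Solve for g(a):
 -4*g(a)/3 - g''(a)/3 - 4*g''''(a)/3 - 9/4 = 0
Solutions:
 g(a) = (C1*sin(a*cos(atan(3*sqrt(7))/2)) + C2*cos(a*cos(atan(3*sqrt(7))/2)))*exp(-a*sin(atan(3*sqrt(7))/2)) + (C3*sin(a*cos(atan(3*sqrt(7))/2)) + C4*cos(a*cos(atan(3*sqrt(7))/2)))*exp(a*sin(atan(3*sqrt(7))/2)) - 27/16


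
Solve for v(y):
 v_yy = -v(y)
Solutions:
 v(y) = C1*sin(y) + C2*cos(y)


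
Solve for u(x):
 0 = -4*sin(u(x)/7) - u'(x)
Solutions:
 4*x + 7*log(cos(u(x)/7) - 1)/2 - 7*log(cos(u(x)/7) + 1)/2 = C1


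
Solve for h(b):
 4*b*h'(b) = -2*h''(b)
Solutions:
 h(b) = C1 + C2*erf(b)


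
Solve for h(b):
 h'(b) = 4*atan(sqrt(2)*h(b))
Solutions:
 Integral(1/atan(sqrt(2)*_y), (_y, h(b))) = C1 + 4*b


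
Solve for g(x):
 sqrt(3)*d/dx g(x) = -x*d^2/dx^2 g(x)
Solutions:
 g(x) = C1 + C2*x^(1 - sqrt(3))


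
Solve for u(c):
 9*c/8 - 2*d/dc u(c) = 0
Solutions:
 u(c) = C1 + 9*c^2/32


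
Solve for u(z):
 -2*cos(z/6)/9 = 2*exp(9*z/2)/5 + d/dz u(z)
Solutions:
 u(z) = C1 - 4*exp(9*z/2)/45 - 4*sin(z/6)/3


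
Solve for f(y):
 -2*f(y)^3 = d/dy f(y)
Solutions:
 f(y) = -sqrt(2)*sqrt(-1/(C1 - 2*y))/2
 f(y) = sqrt(2)*sqrt(-1/(C1 - 2*y))/2


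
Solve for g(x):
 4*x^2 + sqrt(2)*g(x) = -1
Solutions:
 g(x) = sqrt(2)*(-4*x^2 - 1)/2


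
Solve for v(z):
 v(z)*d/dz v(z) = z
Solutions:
 v(z) = -sqrt(C1 + z^2)
 v(z) = sqrt(C1 + z^2)


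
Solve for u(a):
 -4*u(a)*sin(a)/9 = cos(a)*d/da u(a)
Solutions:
 u(a) = C1*cos(a)^(4/9)


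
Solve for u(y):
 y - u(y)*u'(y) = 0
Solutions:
 u(y) = -sqrt(C1 + y^2)
 u(y) = sqrt(C1 + y^2)


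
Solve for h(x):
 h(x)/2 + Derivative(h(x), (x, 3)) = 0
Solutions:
 h(x) = C3*exp(-2^(2/3)*x/2) + (C1*sin(2^(2/3)*sqrt(3)*x/4) + C2*cos(2^(2/3)*sqrt(3)*x/4))*exp(2^(2/3)*x/4)


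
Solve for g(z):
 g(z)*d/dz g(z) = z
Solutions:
 g(z) = -sqrt(C1 + z^2)
 g(z) = sqrt(C1 + z^2)


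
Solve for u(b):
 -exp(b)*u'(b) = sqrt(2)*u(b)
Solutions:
 u(b) = C1*exp(sqrt(2)*exp(-b))


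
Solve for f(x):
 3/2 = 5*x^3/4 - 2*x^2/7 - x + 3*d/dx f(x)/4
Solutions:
 f(x) = C1 - 5*x^4/12 + 8*x^3/63 + 2*x^2/3 + 2*x


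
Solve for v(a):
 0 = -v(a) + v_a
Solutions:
 v(a) = C1*exp(a)


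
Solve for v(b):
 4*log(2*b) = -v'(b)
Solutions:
 v(b) = C1 - 4*b*log(b) - b*log(16) + 4*b


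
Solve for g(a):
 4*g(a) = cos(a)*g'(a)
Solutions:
 g(a) = C1*(sin(a)^2 + 2*sin(a) + 1)/(sin(a)^2 - 2*sin(a) + 1)


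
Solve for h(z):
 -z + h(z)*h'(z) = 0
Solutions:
 h(z) = -sqrt(C1 + z^2)
 h(z) = sqrt(C1 + z^2)


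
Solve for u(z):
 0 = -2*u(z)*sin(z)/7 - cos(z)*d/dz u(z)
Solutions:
 u(z) = C1*cos(z)^(2/7)


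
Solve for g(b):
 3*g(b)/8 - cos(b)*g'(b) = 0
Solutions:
 g(b) = C1*(sin(b) + 1)^(3/16)/(sin(b) - 1)^(3/16)


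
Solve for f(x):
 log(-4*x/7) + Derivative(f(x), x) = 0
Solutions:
 f(x) = C1 - x*log(-x) + x*(-2*log(2) + 1 + log(7))


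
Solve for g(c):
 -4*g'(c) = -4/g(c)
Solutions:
 g(c) = -sqrt(C1 + 2*c)
 g(c) = sqrt(C1 + 2*c)


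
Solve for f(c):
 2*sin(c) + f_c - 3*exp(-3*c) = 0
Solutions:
 f(c) = C1 + 2*cos(c) - exp(-3*c)


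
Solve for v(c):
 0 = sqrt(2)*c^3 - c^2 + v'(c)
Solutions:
 v(c) = C1 - sqrt(2)*c^4/4 + c^3/3


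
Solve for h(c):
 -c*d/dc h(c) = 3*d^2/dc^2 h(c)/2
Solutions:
 h(c) = C1 + C2*erf(sqrt(3)*c/3)


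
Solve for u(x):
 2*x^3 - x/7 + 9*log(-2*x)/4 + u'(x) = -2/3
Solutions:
 u(x) = C1 - x^4/2 + x^2/14 - 9*x*log(-x)/4 + x*(19 - 27*log(2))/12


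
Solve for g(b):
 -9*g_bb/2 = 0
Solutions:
 g(b) = C1 + C2*b


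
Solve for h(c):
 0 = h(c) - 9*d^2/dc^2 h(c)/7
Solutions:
 h(c) = C1*exp(-sqrt(7)*c/3) + C2*exp(sqrt(7)*c/3)


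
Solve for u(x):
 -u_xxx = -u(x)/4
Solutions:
 u(x) = C3*exp(2^(1/3)*x/2) + (C1*sin(2^(1/3)*sqrt(3)*x/4) + C2*cos(2^(1/3)*sqrt(3)*x/4))*exp(-2^(1/3)*x/4)


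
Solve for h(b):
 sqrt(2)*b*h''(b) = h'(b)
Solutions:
 h(b) = C1 + C2*b^(sqrt(2)/2 + 1)


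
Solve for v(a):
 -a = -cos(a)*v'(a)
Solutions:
 v(a) = C1 + Integral(a/cos(a), a)


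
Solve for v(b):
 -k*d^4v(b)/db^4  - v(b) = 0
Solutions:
 v(b) = C1*exp(-b*(-1/k)^(1/4)) + C2*exp(b*(-1/k)^(1/4)) + C3*exp(-I*b*(-1/k)^(1/4)) + C4*exp(I*b*(-1/k)^(1/4))


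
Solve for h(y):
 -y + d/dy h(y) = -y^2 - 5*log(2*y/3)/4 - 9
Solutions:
 h(y) = C1 - y^3/3 + y^2/2 - 5*y*log(y)/4 - 31*y/4 - 5*y*log(2)/4 + 5*y*log(3)/4


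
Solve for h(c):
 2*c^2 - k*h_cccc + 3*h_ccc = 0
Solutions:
 h(c) = C1 + C2*c + C3*c^2 + C4*exp(3*c/k) - c^5/90 - c^4*k/54 - 2*c^3*k^2/81


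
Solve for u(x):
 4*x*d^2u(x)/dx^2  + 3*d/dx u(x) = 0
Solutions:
 u(x) = C1 + C2*x^(1/4)


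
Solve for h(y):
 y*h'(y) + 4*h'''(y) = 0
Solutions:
 h(y) = C1 + Integral(C2*airyai(-2^(1/3)*y/2) + C3*airybi(-2^(1/3)*y/2), y)


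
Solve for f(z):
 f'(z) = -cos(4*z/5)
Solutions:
 f(z) = C1 - 5*sin(4*z/5)/4


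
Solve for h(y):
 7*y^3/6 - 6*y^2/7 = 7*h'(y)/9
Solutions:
 h(y) = C1 + 3*y^4/8 - 18*y^3/49


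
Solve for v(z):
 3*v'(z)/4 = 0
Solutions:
 v(z) = C1


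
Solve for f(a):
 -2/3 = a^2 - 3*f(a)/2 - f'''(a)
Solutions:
 f(a) = C3*exp(-2^(2/3)*3^(1/3)*a/2) + 2*a^2/3 + (C1*sin(2^(2/3)*3^(5/6)*a/4) + C2*cos(2^(2/3)*3^(5/6)*a/4))*exp(2^(2/3)*3^(1/3)*a/4) + 4/9


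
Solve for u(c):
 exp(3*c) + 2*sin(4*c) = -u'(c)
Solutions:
 u(c) = C1 - exp(3*c)/3 + cos(4*c)/2


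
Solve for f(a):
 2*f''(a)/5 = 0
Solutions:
 f(a) = C1 + C2*a


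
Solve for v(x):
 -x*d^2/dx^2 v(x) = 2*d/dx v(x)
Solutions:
 v(x) = C1 + C2/x


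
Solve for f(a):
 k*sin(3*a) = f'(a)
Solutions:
 f(a) = C1 - k*cos(3*a)/3


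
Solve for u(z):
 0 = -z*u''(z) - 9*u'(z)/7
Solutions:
 u(z) = C1 + C2/z^(2/7)


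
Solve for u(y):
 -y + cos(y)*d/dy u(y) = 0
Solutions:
 u(y) = C1 + Integral(y/cos(y), y)


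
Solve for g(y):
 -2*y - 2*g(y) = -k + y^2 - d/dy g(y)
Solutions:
 g(y) = C1*exp(2*y) + k/2 - y^2/2 - 3*y/2 - 3/4


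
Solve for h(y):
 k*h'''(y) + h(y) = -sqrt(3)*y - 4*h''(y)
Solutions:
 h(y) = C1*exp(-y*((sqrt(((27 + 128/k^2)^2 - 16384/k^4)/k^2)/2 + 27/(2*k) + 64/k^3)^(1/3) + 4/k + 16/(k^2*(sqrt(((27 + 128/k^2)^2 - 16384/k^4)/k^2)/2 + 27/(2*k) + 64/k^3)^(1/3)))/3) + C2*exp(y*((sqrt(((27 + 128/k^2)^2 - 16384/k^4)/k^2)/2 + 27/(2*k) + 64/k^3)^(1/3) - sqrt(3)*I*(sqrt(((27 + 128/k^2)^2 - 16384/k^4)/k^2)/2 + 27/(2*k) + 64/k^3)^(1/3) - 8/k - 64/(k^2*(-1 + sqrt(3)*I)*(sqrt(((27 + 128/k^2)^2 - 16384/k^4)/k^2)/2 + 27/(2*k) + 64/k^3)^(1/3)))/6) + C3*exp(y*((sqrt(((27 + 128/k^2)^2 - 16384/k^4)/k^2)/2 + 27/(2*k) + 64/k^3)^(1/3) + sqrt(3)*I*(sqrt(((27 + 128/k^2)^2 - 16384/k^4)/k^2)/2 + 27/(2*k) + 64/k^3)^(1/3) - 8/k + 64/(k^2*(1 + sqrt(3)*I)*(sqrt(((27 + 128/k^2)^2 - 16384/k^4)/k^2)/2 + 27/(2*k) + 64/k^3)^(1/3)))/6) - sqrt(3)*y


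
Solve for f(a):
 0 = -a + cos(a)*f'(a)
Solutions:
 f(a) = C1 + Integral(a/cos(a), a)


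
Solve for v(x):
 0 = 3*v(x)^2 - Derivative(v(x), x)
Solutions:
 v(x) = -1/(C1 + 3*x)


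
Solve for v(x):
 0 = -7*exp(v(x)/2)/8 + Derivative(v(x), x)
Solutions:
 v(x) = 2*log(-1/(C1 + 7*x)) + 8*log(2)


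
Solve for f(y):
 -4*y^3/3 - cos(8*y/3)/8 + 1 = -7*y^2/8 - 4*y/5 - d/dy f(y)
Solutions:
 f(y) = C1 + y^4/3 - 7*y^3/24 - 2*y^2/5 - y + 3*sin(8*y/3)/64


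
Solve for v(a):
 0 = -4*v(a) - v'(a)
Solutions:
 v(a) = C1*exp(-4*a)


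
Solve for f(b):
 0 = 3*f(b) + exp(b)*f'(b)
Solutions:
 f(b) = C1*exp(3*exp(-b))


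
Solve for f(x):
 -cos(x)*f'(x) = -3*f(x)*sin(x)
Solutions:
 f(x) = C1/cos(x)^3


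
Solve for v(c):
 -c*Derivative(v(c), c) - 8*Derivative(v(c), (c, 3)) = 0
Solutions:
 v(c) = C1 + Integral(C2*airyai(-c/2) + C3*airybi(-c/2), c)


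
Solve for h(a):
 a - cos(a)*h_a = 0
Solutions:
 h(a) = C1 + Integral(a/cos(a), a)


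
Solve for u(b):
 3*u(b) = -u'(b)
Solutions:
 u(b) = C1*exp(-3*b)


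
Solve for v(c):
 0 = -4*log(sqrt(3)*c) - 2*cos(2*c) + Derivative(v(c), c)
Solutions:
 v(c) = C1 + 4*c*log(c) - 4*c + 2*c*log(3) + sin(2*c)


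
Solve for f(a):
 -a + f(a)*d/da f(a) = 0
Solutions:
 f(a) = -sqrt(C1 + a^2)
 f(a) = sqrt(C1 + a^2)


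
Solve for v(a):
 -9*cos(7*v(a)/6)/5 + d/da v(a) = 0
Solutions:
 -9*a/5 - 3*log(sin(7*v(a)/6) - 1)/7 + 3*log(sin(7*v(a)/6) + 1)/7 = C1


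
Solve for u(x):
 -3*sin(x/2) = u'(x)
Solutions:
 u(x) = C1 + 6*cos(x/2)


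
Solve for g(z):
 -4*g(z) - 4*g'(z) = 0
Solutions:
 g(z) = C1*exp(-z)


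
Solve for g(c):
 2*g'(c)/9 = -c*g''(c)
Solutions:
 g(c) = C1 + C2*c^(7/9)


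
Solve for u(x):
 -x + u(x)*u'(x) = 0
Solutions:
 u(x) = -sqrt(C1 + x^2)
 u(x) = sqrt(C1 + x^2)


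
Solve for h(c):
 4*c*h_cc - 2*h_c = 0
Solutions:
 h(c) = C1 + C2*c^(3/2)


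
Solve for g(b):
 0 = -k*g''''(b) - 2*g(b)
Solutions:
 g(b) = C1*exp(-2^(1/4)*b*(-1/k)^(1/4)) + C2*exp(2^(1/4)*b*(-1/k)^(1/4)) + C3*exp(-2^(1/4)*I*b*(-1/k)^(1/4)) + C4*exp(2^(1/4)*I*b*(-1/k)^(1/4))


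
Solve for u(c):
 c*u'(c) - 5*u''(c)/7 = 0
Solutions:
 u(c) = C1 + C2*erfi(sqrt(70)*c/10)


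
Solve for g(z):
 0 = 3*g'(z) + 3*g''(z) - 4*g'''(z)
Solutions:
 g(z) = C1 + C2*exp(z*(3 - sqrt(57))/8) + C3*exp(z*(3 + sqrt(57))/8)


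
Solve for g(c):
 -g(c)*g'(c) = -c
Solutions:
 g(c) = -sqrt(C1 + c^2)
 g(c) = sqrt(C1 + c^2)


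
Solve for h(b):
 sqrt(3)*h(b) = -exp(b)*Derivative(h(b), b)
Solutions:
 h(b) = C1*exp(sqrt(3)*exp(-b))


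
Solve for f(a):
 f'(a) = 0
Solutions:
 f(a) = C1


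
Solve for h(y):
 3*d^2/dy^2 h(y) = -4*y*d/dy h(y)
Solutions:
 h(y) = C1 + C2*erf(sqrt(6)*y/3)


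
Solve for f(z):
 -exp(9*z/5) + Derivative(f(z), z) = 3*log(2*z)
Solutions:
 f(z) = C1 + 3*z*log(z) + 3*z*(-1 + log(2)) + 5*exp(9*z/5)/9


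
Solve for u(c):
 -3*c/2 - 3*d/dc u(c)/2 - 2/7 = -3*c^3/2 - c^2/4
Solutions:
 u(c) = C1 + c^4/4 + c^3/18 - c^2/2 - 4*c/21


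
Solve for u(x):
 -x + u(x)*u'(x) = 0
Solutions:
 u(x) = -sqrt(C1 + x^2)
 u(x) = sqrt(C1 + x^2)


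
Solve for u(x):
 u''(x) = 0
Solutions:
 u(x) = C1 + C2*x


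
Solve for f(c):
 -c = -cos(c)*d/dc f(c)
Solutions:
 f(c) = C1 + Integral(c/cos(c), c)


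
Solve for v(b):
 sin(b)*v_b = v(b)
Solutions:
 v(b) = C1*sqrt(cos(b) - 1)/sqrt(cos(b) + 1)


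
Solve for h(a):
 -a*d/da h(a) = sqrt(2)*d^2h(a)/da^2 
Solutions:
 h(a) = C1 + C2*erf(2^(1/4)*a/2)


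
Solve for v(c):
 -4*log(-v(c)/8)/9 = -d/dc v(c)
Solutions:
 -9*Integral(1/(log(-_y) - 3*log(2)), (_y, v(c)))/4 = C1 - c


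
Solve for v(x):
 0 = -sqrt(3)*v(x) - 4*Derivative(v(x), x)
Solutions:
 v(x) = C1*exp(-sqrt(3)*x/4)


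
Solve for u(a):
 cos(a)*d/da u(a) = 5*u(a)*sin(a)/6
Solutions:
 u(a) = C1/cos(a)^(5/6)


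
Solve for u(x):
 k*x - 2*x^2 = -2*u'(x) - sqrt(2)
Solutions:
 u(x) = C1 - k*x^2/4 + x^3/3 - sqrt(2)*x/2


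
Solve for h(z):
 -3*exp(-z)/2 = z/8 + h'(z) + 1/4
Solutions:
 h(z) = C1 - z^2/16 - z/4 + 3*exp(-z)/2


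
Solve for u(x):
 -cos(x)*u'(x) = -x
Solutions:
 u(x) = C1 + Integral(x/cos(x), x)


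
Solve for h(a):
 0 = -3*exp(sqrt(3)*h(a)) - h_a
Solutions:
 h(a) = sqrt(3)*(2*log(1/(C1 + 3*a)) - log(3))/6


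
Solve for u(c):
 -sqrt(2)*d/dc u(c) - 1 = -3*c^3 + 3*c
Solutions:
 u(c) = C1 + 3*sqrt(2)*c^4/8 - 3*sqrt(2)*c^2/4 - sqrt(2)*c/2


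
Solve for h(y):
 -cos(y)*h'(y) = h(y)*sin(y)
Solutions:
 h(y) = C1*cos(y)


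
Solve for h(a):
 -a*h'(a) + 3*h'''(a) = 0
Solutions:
 h(a) = C1 + Integral(C2*airyai(3^(2/3)*a/3) + C3*airybi(3^(2/3)*a/3), a)


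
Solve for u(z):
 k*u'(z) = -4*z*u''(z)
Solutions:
 u(z) = C1 + z^(1 - re(k)/4)*(C2*sin(log(z)*Abs(im(k))/4) + C3*cos(log(z)*im(k)/4))


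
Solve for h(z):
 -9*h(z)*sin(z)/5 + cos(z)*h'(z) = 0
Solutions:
 h(z) = C1/cos(z)^(9/5)


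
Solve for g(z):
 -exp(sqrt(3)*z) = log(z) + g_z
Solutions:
 g(z) = C1 - z*log(z) + z - sqrt(3)*exp(sqrt(3)*z)/3


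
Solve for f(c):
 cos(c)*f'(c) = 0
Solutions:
 f(c) = C1


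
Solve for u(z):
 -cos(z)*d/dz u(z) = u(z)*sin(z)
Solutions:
 u(z) = C1*cos(z)


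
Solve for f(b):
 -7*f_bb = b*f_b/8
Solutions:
 f(b) = C1 + C2*erf(sqrt(7)*b/28)


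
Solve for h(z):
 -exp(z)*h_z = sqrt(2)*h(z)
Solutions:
 h(z) = C1*exp(sqrt(2)*exp(-z))


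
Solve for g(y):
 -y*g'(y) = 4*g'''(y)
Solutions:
 g(y) = C1 + Integral(C2*airyai(-2^(1/3)*y/2) + C3*airybi(-2^(1/3)*y/2), y)


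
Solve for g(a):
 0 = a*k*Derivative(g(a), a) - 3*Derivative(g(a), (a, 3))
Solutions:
 g(a) = C1 + Integral(C2*airyai(3^(2/3)*a*k^(1/3)/3) + C3*airybi(3^(2/3)*a*k^(1/3)/3), a)


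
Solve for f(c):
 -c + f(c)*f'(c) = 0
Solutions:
 f(c) = -sqrt(C1 + c^2)
 f(c) = sqrt(C1 + c^2)


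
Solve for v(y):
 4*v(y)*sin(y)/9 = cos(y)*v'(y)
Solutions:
 v(y) = C1/cos(y)^(4/9)


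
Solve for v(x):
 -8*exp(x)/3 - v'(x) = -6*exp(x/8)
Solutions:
 v(x) = C1 + 48*exp(x/8) - 8*exp(x)/3


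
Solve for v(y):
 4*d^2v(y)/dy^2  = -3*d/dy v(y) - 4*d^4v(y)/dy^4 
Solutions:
 v(y) = C1 + C2*exp(-3^(1/3)*y*(-(27 + sqrt(921))^(1/3) + 4*3^(1/3)/(27 + sqrt(921))^(1/3))/12)*sin(3^(1/6)*y*((27 + sqrt(921))^(-1/3) + 3^(2/3)*(27 + sqrt(921))^(1/3)/12)) + C3*exp(-3^(1/3)*y*(-(27 + sqrt(921))^(1/3) + 4*3^(1/3)/(27 + sqrt(921))^(1/3))/12)*cos(3^(1/6)*y*((27 + sqrt(921))^(-1/3) + 3^(2/3)*(27 + sqrt(921))^(1/3)/12)) + C4*exp(3^(1/3)*y*(-(27 + sqrt(921))^(1/3) + 4*3^(1/3)/(27 + sqrt(921))^(1/3))/6)


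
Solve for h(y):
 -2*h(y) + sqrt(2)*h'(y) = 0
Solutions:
 h(y) = C1*exp(sqrt(2)*y)


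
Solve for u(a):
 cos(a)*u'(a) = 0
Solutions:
 u(a) = C1


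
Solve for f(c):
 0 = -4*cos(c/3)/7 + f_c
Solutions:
 f(c) = C1 + 12*sin(c/3)/7


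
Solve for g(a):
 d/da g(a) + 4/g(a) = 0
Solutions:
 g(a) = -sqrt(C1 - 8*a)
 g(a) = sqrt(C1 - 8*a)


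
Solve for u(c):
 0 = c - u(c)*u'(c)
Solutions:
 u(c) = -sqrt(C1 + c^2)
 u(c) = sqrt(C1 + c^2)


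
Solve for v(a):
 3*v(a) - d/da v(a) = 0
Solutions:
 v(a) = C1*exp(3*a)


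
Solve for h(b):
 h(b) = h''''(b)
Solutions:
 h(b) = C1*exp(-b) + C2*exp(b) + C3*sin(b) + C4*cos(b)


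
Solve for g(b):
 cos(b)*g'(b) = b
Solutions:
 g(b) = C1 + Integral(b/cos(b), b)


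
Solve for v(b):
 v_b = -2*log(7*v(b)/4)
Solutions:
 -Integral(1/(-log(_y) - log(7) + 2*log(2)), (_y, v(b)))/2 = C1 - b


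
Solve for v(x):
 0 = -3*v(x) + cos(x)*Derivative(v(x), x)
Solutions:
 v(x) = C1*(sin(x) + 1)^(3/2)/(sin(x) - 1)^(3/2)


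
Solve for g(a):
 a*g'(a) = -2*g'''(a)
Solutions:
 g(a) = C1 + Integral(C2*airyai(-2^(2/3)*a/2) + C3*airybi(-2^(2/3)*a/2), a)


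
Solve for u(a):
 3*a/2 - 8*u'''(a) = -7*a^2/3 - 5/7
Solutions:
 u(a) = C1 + C2*a + C3*a^2 + 7*a^5/1440 + a^4/128 + 5*a^3/336


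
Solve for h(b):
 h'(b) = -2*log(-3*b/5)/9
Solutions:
 h(b) = C1 - 2*b*log(-b)/9 + 2*b*(-log(3) + 1 + log(5))/9


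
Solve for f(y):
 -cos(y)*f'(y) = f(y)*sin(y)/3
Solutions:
 f(y) = C1*cos(y)^(1/3)


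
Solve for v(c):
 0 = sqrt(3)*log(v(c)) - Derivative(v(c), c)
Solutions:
 li(v(c)) = C1 + sqrt(3)*c


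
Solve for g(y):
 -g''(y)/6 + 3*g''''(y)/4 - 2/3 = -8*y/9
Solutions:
 g(y) = C1 + C2*y + C3*exp(-sqrt(2)*y/3) + C4*exp(sqrt(2)*y/3) + 8*y^3/9 - 2*y^2


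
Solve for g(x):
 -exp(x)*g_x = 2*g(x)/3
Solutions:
 g(x) = C1*exp(2*exp(-x)/3)


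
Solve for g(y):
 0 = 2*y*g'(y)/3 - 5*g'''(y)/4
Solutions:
 g(y) = C1 + Integral(C2*airyai(2*15^(2/3)*y/15) + C3*airybi(2*15^(2/3)*y/15), y)


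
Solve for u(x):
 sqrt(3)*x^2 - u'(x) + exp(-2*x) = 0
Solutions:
 u(x) = C1 + sqrt(3)*x^3/3 - exp(-2*x)/2


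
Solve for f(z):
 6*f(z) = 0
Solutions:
 f(z) = 0


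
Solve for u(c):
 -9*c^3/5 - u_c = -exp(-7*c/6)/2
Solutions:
 u(c) = C1 - 9*c^4/20 - 3*exp(-7*c/6)/7


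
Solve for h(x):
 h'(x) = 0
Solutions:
 h(x) = C1


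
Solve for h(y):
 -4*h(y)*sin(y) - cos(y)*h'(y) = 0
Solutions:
 h(y) = C1*cos(y)^4


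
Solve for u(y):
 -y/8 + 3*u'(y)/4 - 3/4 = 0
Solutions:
 u(y) = C1 + y^2/12 + y


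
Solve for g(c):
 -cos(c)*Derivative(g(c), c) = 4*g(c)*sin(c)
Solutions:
 g(c) = C1*cos(c)^4


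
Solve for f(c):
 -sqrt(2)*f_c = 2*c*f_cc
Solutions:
 f(c) = C1 + C2*c^(1 - sqrt(2)/2)


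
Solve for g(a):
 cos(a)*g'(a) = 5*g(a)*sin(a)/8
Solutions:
 g(a) = C1/cos(a)^(5/8)


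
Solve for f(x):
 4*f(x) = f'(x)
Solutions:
 f(x) = C1*exp(4*x)


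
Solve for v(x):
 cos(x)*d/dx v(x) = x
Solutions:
 v(x) = C1 + Integral(x/cos(x), x)


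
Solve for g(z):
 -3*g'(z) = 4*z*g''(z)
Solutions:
 g(z) = C1 + C2*z^(1/4)


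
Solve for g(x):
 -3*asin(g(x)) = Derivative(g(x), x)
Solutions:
 Integral(1/asin(_y), (_y, g(x))) = C1 - 3*x


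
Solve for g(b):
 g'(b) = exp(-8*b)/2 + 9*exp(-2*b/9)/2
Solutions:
 g(b) = C1 - exp(-8*b)/16 - 81*exp(-2*b/9)/4


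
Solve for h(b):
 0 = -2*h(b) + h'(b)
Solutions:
 h(b) = C1*exp(2*b)


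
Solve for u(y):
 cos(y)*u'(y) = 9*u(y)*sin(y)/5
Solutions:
 u(y) = C1/cos(y)^(9/5)


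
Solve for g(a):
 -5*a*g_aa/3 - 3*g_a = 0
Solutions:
 g(a) = C1 + C2/a^(4/5)


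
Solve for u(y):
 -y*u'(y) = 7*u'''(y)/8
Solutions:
 u(y) = C1 + Integral(C2*airyai(-2*7^(2/3)*y/7) + C3*airybi(-2*7^(2/3)*y/7), y)


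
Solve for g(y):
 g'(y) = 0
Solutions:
 g(y) = C1


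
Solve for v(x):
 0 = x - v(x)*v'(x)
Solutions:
 v(x) = -sqrt(C1 + x^2)
 v(x) = sqrt(C1 + x^2)


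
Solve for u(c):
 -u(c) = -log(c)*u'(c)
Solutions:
 u(c) = C1*exp(li(c))


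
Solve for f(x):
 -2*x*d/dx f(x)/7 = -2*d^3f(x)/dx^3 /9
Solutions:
 f(x) = C1 + Integral(C2*airyai(21^(2/3)*x/7) + C3*airybi(21^(2/3)*x/7), x)


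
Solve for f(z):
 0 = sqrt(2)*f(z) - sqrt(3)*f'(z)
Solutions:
 f(z) = C1*exp(sqrt(6)*z/3)


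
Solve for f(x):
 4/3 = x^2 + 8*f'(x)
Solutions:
 f(x) = C1 - x^3/24 + x/6


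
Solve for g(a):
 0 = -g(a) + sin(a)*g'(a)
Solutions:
 g(a) = C1*sqrt(cos(a) - 1)/sqrt(cos(a) + 1)


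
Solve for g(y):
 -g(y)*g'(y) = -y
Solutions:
 g(y) = -sqrt(C1 + y^2)
 g(y) = sqrt(C1 + y^2)


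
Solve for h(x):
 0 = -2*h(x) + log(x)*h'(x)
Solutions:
 h(x) = C1*exp(2*li(x))


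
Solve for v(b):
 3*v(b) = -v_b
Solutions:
 v(b) = C1*exp(-3*b)


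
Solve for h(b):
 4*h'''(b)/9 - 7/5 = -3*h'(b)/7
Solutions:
 h(b) = C1 + C2*sin(3*sqrt(21)*b/14) + C3*cos(3*sqrt(21)*b/14) + 49*b/15


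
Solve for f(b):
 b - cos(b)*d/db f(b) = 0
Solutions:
 f(b) = C1 + Integral(b/cos(b), b)


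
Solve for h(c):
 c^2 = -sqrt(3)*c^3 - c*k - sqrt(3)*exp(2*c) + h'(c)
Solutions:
 h(c) = C1 + sqrt(3)*c^4/4 + c^3/3 + c^2*k/2 + sqrt(3)*exp(2*c)/2


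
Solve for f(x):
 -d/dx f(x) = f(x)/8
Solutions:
 f(x) = C1*exp(-x/8)


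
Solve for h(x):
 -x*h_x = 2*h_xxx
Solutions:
 h(x) = C1 + Integral(C2*airyai(-2^(2/3)*x/2) + C3*airybi(-2^(2/3)*x/2), x)


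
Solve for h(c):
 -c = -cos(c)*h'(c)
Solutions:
 h(c) = C1 + Integral(c/cos(c), c)


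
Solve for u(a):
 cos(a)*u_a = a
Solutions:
 u(a) = C1 + Integral(a/cos(a), a)


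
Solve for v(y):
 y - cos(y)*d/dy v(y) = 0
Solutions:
 v(y) = C1 + Integral(y/cos(y), y)


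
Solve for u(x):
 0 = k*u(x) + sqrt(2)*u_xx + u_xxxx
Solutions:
 u(x) = C1*exp(-2^(3/4)*x*sqrt(-sqrt(1 - 2*k) - 1)/2) + C2*exp(2^(3/4)*x*sqrt(-sqrt(1 - 2*k) - 1)/2) + C3*exp(-2^(3/4)*x*sqrt(sqrt(1 - 2*k) - 1)/2) + C4*exp(2^(3/4)*x*sqrt(sqrt(1 - 2*k) - 1)/2)


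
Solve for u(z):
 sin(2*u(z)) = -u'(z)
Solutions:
 u(z) = pi - acos((-C1 - exp(4*z))/(C1 - exp(4*z)))/2
 u(z) = acos((-C1 - exp(4*z))/(C1 - exp(4*z)))/2


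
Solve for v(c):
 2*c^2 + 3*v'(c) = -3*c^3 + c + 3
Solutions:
 v(c) = C1 - c^4/4 - 2*c^3/9 + c^2/6 + c


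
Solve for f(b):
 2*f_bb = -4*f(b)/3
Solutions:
 f(b) = C1*sin(sqrt(6)*b/3) + C2*cos(sqrt(6)*b/3)


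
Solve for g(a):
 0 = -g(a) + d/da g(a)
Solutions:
 g(a) = C1*exp(a)


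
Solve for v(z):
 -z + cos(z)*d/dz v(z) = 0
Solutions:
 v(z) = C1 + Integral(z/cos(z), z)


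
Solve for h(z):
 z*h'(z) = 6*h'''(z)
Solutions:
 h(z) = C1 + Integral(C2*airyai(6^(2/3)*z/6) + C3*airybi(6^(2/3)*z/6), z)


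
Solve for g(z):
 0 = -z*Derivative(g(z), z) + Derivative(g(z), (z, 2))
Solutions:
 g(z) = C1 + C2*erfi(sqrt(2)*z/2)


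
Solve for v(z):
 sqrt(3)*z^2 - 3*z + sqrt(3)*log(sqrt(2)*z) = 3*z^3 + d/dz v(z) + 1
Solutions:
 v(z) = C1 - 3*z^4/4 + sqrt(3)*z^3/3 - 3*z^2/2 + sqrt(3)*z*log(z) - sqrt(3)*z - z + sqrt(3)*z*log(2)/2


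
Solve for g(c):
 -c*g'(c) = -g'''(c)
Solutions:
 g(c) = C1 + Integral(C2*airyai(c) + C3*airybi(c), c)


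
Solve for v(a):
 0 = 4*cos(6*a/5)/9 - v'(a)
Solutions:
 v(a) = C1 + 10*sin(6*a/5)/27


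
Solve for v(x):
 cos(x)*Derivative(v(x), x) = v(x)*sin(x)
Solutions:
 v(x) = C1/cos(x)


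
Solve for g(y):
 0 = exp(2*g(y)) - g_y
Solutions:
 g(y) = log(-sqrt(-1/(C1 + y))) - log(2)/2
 g(y) = log(-1/(C1 + y))/2 - log(2)/2


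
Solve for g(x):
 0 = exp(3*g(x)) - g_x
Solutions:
 g(x) = log(-1/(C1 + 3*x))/3
 g(x) = log((-1/(C1 + x))^(1/3)*(-3^(2/3) - 3*3^(1/6)*I)/6)
 g(x) = log((-1/(C1 + x))^(1/3)*(-3^(2/3) + 3*3^(1/6)*I)/6)


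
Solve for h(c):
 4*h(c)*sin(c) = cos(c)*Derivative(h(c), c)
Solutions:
 h(c) = C1/cos(c)^4


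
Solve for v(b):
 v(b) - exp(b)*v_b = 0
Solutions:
 v(b) = C1*exp(-exp(-b))


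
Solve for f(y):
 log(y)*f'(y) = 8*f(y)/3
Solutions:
 f(y) = C1*exp(8*li(y)/3)


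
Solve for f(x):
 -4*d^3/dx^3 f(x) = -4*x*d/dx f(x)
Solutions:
 f(x) = C1 + Integral(C2*airyai(x) + C3*airybi(x), x)


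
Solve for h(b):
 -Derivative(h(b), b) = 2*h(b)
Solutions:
 h(b) = C1*exp(-2*b)


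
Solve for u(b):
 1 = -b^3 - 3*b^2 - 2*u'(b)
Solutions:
 u(b) = C1 - b^4/8 - b^3/2 - b/2


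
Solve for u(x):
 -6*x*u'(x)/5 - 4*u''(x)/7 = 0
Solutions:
 u(x) = C1 + C2*erf(sqrt(105)*x/10)


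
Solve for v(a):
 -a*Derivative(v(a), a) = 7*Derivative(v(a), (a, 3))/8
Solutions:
 v(a) = C1 + Integral(C2*airyai(-2*7^(2/3)*a/7) + C3*airybi(-2*7^(2/3)*a/7), a)


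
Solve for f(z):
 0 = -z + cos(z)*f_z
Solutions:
 f(z) = C1 + Integral(z/cos(z), z)


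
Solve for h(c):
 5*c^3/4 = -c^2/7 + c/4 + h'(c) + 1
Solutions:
 h(c) = C1 + 5*c^4/16 + c^3/21 - c^2/8 - c


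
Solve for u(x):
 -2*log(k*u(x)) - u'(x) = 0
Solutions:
 li(k*u(x))/k = C1 - 2*x


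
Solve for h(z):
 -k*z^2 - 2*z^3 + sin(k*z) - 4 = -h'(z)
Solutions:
 h(z) = C1 + k*z^3/3 + z^4/2 + 4*z + cos(k*z)/k


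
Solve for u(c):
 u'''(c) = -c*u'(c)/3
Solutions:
 u(c) = C1 + Integral(C2*airyai(-3^(2/3)*c/3) + C3*airybi(-3^(2/3)*c/3), c)


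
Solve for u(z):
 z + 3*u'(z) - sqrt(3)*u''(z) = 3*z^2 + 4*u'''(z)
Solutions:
 u(z) = C1 + C2*exp(z*(-sqrt(3) + sqrt(51))/8) + C3*exp(-z*(sqrt(3) + sqrt(51))/8) + z^3/3 - z^2/6 + sqrt(3)*z^2/3 - sqrt(3)*z/9 + 10*z/3


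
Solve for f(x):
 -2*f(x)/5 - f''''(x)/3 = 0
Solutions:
 f(x) = (C1*sin(10^(3/4)*3^(1/4)*x/10) + C2*cos(10^(3/4)*3^(1/4)*x/10))*exp(-10^(3/4)*3^(1/4)*x/10) + (C3*sin(10^(3/4)*3^(1/4)*x/10) + C4*cos(10^(3/4)*3^(1/4)*x/10))*exp(10^(3/4)*3^(1/4)*x/10)


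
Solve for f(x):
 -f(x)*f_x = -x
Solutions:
 f(x) = -sqrt(C1 + x^2)
 f(x) = sqrt(C1 + x^2)


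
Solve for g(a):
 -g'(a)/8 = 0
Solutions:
 g(a) = C1


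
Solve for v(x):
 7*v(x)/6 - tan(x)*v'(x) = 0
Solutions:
 v(x) = C1*sin(x)^(7/6)


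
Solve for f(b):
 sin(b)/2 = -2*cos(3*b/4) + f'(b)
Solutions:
 f(b) = C1 + 8*sin(3*b/4)/3 - cos(b)/2


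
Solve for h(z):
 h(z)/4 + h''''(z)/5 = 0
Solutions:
 h(z) = (C1*sin(5^(1/4)*z/2) + C2*cos(5^(1/4)*z/2))*exp(-5^(1/4)*z/2) + (C3*sin(5^(1/4)*z/2) + C4*cos(5^(1/4)*z/2))*exp(5^(1/4)*z/2)


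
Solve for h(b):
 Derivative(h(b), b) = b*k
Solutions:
 h(b) = C1 + b^2*k/2


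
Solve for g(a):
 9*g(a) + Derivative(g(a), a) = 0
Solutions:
 g(a) = C1*exp(-9*a)


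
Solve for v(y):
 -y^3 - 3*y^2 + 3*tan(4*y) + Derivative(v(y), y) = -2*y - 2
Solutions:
 v(y) = C1 + y^4/4 + y^3 - y^2 - 2*y + 3*log(cos(4*y))/4


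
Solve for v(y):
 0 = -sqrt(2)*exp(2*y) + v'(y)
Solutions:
 v(y) = C1 + sqrt(2)*exp(2*y)/2


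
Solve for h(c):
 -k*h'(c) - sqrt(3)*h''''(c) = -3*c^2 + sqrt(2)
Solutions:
 h(c) = C1 + C2*exp(3^(5/6)*c*(-k)^(1/3)/3) + C3*exp(c*(-k)^(1/3)*(-3^(5/6) + 3*3^(1/3)*I)/6) + C4*exp(-c*(-k)^(1/3)*(3^(5/6) + 3*3^(1/3)*I)/6) + c^3/k - sqrt(2)*c/k


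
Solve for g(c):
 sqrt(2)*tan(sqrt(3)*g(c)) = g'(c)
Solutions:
 g(c) = sqrt(3)*(pi - asin(C1*exp(sqrt(6)*c)))/3
 g(c) = sqrt(3)*asin(C1*exp(sqrt(6)*c))/3


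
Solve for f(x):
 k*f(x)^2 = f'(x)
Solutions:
 f(x) = -1/(C1 + k*x)


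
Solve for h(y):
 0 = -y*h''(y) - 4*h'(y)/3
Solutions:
 h(y) = C1 + C2/y^(1/3)


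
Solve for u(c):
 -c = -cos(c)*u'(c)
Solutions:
 u(c) = C1 + Integral(c/cos(c), c)


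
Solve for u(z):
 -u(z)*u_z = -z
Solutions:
 u(z) = -sqrt(C1 + z^2)
 u(z) = sqrt(C1 + z^2)


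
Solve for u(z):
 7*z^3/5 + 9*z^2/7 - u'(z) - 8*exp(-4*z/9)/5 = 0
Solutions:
 u(z) = C1 + 7*z^4/20 + 3*z^3/7 + 18*exp(-4*z/9)/5


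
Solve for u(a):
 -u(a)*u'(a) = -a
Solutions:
 u(a) = -sqrt(C1 + a^2)
 u(a) = sqrt(C1 + a^2)


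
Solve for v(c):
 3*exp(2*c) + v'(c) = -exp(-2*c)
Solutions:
 v(c) = C1 - 3*exp(2*c)/2 + exp(-2*c)/2


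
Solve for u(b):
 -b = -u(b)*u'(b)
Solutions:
 u(b) = -sqrt(C1 + b^2)
 u(b) = sqrt(C1 + b^2)


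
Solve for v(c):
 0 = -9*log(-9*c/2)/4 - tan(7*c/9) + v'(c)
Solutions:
 v(c) = C1 + 9*c*log(-c)/4 - 9*c/4 - 9*c*log(2)/4 + 9*c*log(3)/2 - 9*log(cos(7*c/9))/7


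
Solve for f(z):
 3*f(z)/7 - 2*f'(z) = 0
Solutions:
 f(z) = C1*exp(3*z/14)


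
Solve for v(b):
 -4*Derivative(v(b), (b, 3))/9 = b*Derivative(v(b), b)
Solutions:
 v(b) = C1 + Integral(C2*airyai(-2^(1/3)*3^(2/3)*b/2) + C3*airybi(-2^(1/3)*3^(2/3)*b/2), b)


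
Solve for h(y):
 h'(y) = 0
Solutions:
 h(y) = C1


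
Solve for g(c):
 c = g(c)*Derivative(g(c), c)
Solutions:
 g(c) = -sqrt(C1 + c^2)
 g(c) = sqrt(C1 + c^2)


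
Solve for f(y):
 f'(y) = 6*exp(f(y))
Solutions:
 f(y) = log(-1/(C1 + 6*y))


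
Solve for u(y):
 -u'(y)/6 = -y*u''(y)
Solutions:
 u(y) = C1 + C2*y^(7/6)


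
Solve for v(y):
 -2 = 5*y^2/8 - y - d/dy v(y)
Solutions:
 v(y) = C1 + 5*y^3/24 - y^2/2 + 2*y


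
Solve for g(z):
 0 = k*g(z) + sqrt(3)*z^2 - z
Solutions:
 g(z) = z*(-sqrt(3)*z + 1)/k


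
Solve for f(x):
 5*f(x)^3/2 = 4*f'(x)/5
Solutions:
 f(x) = -2*sqrt(-1/(C1 + 25*x))
 f(x) = 2*sqrt(-1/(C1 + 25*x))


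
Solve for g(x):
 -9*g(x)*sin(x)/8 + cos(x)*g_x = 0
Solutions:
 g(x) = C1/cos(x)^(9/8)


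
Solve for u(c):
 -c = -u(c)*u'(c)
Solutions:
 u(c) = -sqrt(C1 + c^2)
 u(c) = sqrt(C1 + c^2)


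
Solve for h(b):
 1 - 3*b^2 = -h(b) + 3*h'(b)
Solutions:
 h(b) = C1*exp(b/3) + 3*b^2 + 18*b + 53


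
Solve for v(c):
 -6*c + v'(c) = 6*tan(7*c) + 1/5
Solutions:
 v(c) = C1 + 3*c^2 + c/5 - 6*log(cos(7*c))/7


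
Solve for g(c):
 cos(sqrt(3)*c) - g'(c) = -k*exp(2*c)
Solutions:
 g(c) = C1 + k*exp(2*c)/2 + sqrt(3)*sin(sqrt(3)*c)/3


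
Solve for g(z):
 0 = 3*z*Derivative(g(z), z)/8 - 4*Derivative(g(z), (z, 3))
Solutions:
 g(z) = C1 + Integral(C2*airyai(6^(1/3)*z/4) + C3*airybi(6^(1/3)*z/4), z)


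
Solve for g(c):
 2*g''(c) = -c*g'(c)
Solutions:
 g(c) = C1 + C2*erf(c/2)


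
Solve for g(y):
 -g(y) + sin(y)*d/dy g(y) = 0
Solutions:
 g(y) = C1*sqrt(cos(y) - 1)/sqrt(cos(y) + 1)


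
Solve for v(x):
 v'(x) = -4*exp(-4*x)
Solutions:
 v(x) = C1 + exp(-4*x)


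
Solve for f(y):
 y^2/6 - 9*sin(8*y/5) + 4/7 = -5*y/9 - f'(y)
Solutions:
 f(y) = C1 - y^3/18 - 5*y^2/18 - 4*y/7 - 45*cos(8*y/5)/8


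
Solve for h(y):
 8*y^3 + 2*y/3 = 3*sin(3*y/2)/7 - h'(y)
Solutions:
 h(y) = C1 - 2*y^4 - y^2/3 - 2*cos(3*y/2)/7


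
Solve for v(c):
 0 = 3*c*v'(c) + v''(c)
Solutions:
 v(c) = C1 + C2*erf(sqrt(6)*c/2)


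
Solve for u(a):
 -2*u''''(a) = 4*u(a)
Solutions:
 u(a) = (C1*sin(2^(3/4)*a/2) + C2*cos(2^(3/4)*a/2))*exp(-2^(3/4)*a/2) + (C3*sin(2^(3/4)*a/2) + C4*cos(2^(3/4)*a/2))*exp(2^(3/4)*a/2)


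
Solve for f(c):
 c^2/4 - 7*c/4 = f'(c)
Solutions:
 f(c) = C1 + c^3/12 - 7*c^2/8


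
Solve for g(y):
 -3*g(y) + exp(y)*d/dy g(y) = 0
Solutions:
 g(y) = C1*exp(-3*exp(-y))


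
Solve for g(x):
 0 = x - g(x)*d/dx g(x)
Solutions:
 g(x) = -sqrt(C1 + x^2)
 g(x) = sqrt(C1 + x^2)


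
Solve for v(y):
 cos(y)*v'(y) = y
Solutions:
 v(y) = C1 + Integral(y/cos(y), y)


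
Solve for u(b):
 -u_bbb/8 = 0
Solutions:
 u(b) = C1 + C2*b + C3*b^2


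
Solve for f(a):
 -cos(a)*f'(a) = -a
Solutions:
 f(a) = C1 + Integral(a/cos(a), a)


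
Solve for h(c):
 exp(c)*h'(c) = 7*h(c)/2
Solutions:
 h(c) = C1*exp(-7*exp(-c)/2)


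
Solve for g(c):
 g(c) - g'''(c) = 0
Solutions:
 g(c) = C3*exp(c) + (C1*sin(sqrt(3)*c/2) + C2*cos(sqrt(3)*c/2))*exp(-c/2)


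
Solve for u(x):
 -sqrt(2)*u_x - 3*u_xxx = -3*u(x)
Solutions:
 u(x) = C1*exp(-x*(-2*2^(5/6)/(27 + sqrt(8*sqrt(2) + 729))^(1/3) + 2^(2/3)*(27 + sqrt(8*sqrt(2) + 729))^(1/3))/12)*sin(sqrt(3)*x*(2*2^(5/6)/(27 + sqrt(8*sqrt(2) + 729))^(1/3) + 2^(2/3)*(27 + sqrt(8*sqrt(2) + 729))^(1/3))/12) + C2*exp(-x*(-2*2^(5/6)/(27 + sqrt(8*sqrt(2) + 729))^(1/3) + 2^(2/3)*(27 + sqrt(8*sqrt(2) + 729))^(1/3))/12)*cos(sqrt(3)*x*(2*2^(5/6)/(27 + sqrt(8*sqrt(2) + 729))^(1/3) + 2^(2/3)*(27 + sqrt(8*sqrt(2) + 729))^(1/3))/12) + C3*exp(x*(-2*2^(5/6)/(27 + sqrt(8*sqrt(2) + 729))^(1/3) + 2^(2/3)*(27 + sqrt(8*sqrt(2) + 729))^(1/3))/6)


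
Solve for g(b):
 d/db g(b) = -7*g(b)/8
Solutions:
 g(b) = C1*exp(-7*b/8)


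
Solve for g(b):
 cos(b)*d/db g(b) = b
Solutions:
 g(b) = C1 + Integral(b/cos(b), b)


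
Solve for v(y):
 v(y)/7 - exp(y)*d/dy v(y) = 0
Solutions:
 v(y) = C1*exp(-exp(-y)/7)
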